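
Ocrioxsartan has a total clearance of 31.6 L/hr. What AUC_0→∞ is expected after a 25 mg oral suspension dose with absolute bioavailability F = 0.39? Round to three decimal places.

AUC = 0.309 mg/L·hr

AUC_0→∞ = F × Dose / CL
        = 0.39 × 25 / 31.6 = 0.308544 mg/L·hr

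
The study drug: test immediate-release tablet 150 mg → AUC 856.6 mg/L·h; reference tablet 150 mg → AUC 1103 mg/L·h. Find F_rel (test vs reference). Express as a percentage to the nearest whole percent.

F_rel = 78%

F_rel = (AUC_test/D_test) / (AUC_ref/D_ref)
      = (856.6/150) / (1103/150)
      = 5.71067 / 7.35333 = 0.7766 = 77.66%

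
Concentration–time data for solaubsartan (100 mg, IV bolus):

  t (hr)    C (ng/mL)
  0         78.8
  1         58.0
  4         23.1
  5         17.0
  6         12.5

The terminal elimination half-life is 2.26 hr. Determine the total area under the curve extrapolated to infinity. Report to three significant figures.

AUC = 266 ng/mL·hr

Trapezoidal AUC_0→6:
  [0→1]: (78.8+58.0)/2 × 1 = 68.4
  [1→4]: (58.0+23.1)/2 × 3 = 121.65
  [4→5]: (23.1+17.0)/2 × 1 = 20.05
  [5→6]: (17.0+12.5)/2 × 1 = 14.75
  Sum = 224.85 ng/mL·hr
k_e = ln2 / t½ = 0.693147 / 2.26 = 0.3067 hr^-1
Extrapolated tail: C_last / k_e = 12.5 / 0.3067 = 40.756
AUC_0→∞ = 224.85 + 40.756 = 265.606 ng/mL·hr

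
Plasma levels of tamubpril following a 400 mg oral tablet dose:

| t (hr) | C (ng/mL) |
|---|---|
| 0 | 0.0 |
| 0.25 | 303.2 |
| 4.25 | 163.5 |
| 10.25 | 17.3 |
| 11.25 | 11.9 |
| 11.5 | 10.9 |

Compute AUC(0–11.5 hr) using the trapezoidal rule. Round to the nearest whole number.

Trapezoidal AUC_0→11.5:
  [0→0.25]: (0.0+303.2)/2 × 0.25 = 37.9
  [0.25→4.25]: (303.2+163.5)/2 × 4 = 933.4
  [4.25→10.25]: (163.5+17.3)/2 × 6 = 542.4
  [10.25→11.25]: (17.3+11.9)/2 × 1 = 14.6
  [11.25→11.5]: (11.9+10.9)/2 × 0.25 = 2.85
  Sum = 1531.15 ng/mL·hr

AUC = 1531 ng/mL·hr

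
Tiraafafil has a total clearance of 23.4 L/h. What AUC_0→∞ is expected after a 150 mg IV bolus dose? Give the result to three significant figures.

AUC_0→∞ = Dose_iv / CL
        = 150 / 23.4 = 6.41026 mg/L·h

AUC = 6.41 mg/L·h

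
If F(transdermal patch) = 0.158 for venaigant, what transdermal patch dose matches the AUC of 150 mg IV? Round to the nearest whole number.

For equal systemic exposure: F × D_ev = D_iv
D_ev = D_iv / F = 150 / 0.158 = 949.367 mg

D_transdermal = 949 mg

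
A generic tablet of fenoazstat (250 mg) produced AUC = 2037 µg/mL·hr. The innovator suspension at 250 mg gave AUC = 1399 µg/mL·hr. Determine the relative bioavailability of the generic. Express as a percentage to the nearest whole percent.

F_rel = (AUC_test/D_test) / (AUC_ref/D_ref)
      = (2037/250) / (1399/250)
      = 8.148 / 5.596 = 1.4560 = 145.60%

F_rel = 146%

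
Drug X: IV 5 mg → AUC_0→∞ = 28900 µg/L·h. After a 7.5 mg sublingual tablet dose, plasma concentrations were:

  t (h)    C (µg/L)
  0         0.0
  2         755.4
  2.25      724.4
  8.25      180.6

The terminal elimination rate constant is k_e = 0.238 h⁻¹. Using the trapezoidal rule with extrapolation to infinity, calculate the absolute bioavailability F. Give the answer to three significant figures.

Trapezoidal AUC_0→8.25 (sublingual tablet):
  [0→2]: (0.0+755.4)/2 × 2 = 755.4
  [2→2.25]: (755.4+724.4)/2 × 0.25 = 184.975
  [2.25→8.25]: (724.4+180.6)/2 × 6 = 2715.0
  Sum = 3655.375 µg/L·h
Tail: C_last/k_e = 180.6/0.238 = 758.824
AUC_0→∞ (sublingual tablet) = 3655.375 + 758.824 = 4414.199 µg/L·h
F = (AUC_ev/D_ev)/(AUC_iv/D_iv) = (4414.199/7.5)/(28900/5) = 588.56/5780 = 0.1018

F = 0.102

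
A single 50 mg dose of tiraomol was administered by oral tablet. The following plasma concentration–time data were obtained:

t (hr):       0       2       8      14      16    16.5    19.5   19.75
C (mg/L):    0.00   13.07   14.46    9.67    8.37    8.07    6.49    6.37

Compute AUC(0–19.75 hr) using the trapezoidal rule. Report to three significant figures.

AUC = 214 mg/L·hr

Trapezoidal AUC_0→19.75:
  [0→2]: (0.00+13.07)/2 × 2 = 13.07
  [2→8]: (13.07+14.46)/2 × 6 = 82.59
  [8→14]: (14.46+9.67)/2 × 6 = 72.39
  [14→16]: (9.67+8.37)/2 × 2 = 18.04
  [16→16.5]: (8.37+8.07)/2 × 0.5 = 4.11
  [16.5→19.5]: (8.07+6.49)/2 × 3 = 21.84
  [19.5→19.75]: (6.49+6.37)/2 × 0.25 = 1.6075
  Sum = 213.6475 mg/L·hr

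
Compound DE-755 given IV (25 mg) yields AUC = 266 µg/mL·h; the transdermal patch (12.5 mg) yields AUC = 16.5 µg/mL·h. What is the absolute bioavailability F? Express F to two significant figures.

F = (AUC_ev / D_ev) / (AUC_iv / D_iv)
  = (16.5/12.5) / (266/25)
  = 1.32 / 10.64 = 0.1241

F = 0.12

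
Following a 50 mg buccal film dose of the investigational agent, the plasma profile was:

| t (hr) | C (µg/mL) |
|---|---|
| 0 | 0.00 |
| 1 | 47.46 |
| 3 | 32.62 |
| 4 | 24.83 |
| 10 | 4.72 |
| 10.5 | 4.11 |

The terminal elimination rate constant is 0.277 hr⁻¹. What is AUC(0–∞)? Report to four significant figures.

Trapezoidal AUC_0→10.5:
  [0→1]: (0.00+47.46)/2 × 1 = 23.73
  [1→3]: (47.46+32.62)/2 × 2 = 80.08
  [3→4]: (32.62+24.83)/2 × 1 = 28.725
  [4→10]: (24.83+4.72)/2 × 6 = 88.65
  [10→10.5]: (4.72+4.11)/2 × 0.5 = 2.2075
  Sum = 223.3925 µg/mL·hr
Extrapolated tail: C_last / k_e = 4.11 / 0.277 = 14.838
AUC_0→∞ = 223.3925 + 14.838 = 238.2305 µg/mL·hr

AUC = 238.2 µg/mL·hr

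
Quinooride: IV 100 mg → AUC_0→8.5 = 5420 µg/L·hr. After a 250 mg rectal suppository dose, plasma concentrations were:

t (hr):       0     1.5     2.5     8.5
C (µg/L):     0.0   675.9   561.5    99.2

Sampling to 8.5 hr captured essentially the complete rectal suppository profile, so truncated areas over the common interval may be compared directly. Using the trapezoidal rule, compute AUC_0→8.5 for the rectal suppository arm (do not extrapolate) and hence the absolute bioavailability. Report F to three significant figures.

Trapezoidal AUC_0→8.5 (rectal suppository):
  [0→1.5]: (0.0+675.9)/2 × 1.5 = 506.925
  [1.5→2.5]: (675.9+561.5)/2 × 1 = 618.7
  [2.5→8.5]: (561.5+99.2)/2 × 6 = 1982.1
  Sum = 3107.725 µg/L·hr
F = (AUC_ev/D_ev)/(AUC_iv/D_iv) = (3107.725/250)/(5420/100) = 12.4309/54.2 = 0.2294

F = 0.229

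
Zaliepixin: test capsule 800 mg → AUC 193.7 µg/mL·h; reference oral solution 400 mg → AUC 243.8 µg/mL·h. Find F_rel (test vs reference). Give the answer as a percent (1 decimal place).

F_rel = 39.7%

F_rel = (AUC_test/D_test) / (AUC_ref/D_ref)
      = (193.7/800) / (243.8/400)
      = 0.242125 / 0.6095 = 0.3973 = 39.73%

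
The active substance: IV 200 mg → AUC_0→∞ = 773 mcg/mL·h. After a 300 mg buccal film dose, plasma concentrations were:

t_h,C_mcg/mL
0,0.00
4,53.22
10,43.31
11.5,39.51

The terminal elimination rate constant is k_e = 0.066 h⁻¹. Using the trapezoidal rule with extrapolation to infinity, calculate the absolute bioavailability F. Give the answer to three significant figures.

F = 0.911

Trapezoidal AUC_0→11.5 (buccal film):
  [0→4]: (0.00+53.22)/2 × 4 = 106.44
  [4→10]: (53.22+43.31)/2 × 6 = 289.59
  [10→11.5]: (43.31+39.51)/2 × 1.5 = 62.115
  Sum = 458.145 mcg/mL·h
Tail: C_last/k_e = 39.51/0.066 = 598.636
AUC_0→∞ (buccal film) = 458.145 + 598.636 = 1056.781 mcg/mL·h
F = (AUC_ev/D_ev)/(AUC_iv/D_iv) = (1056.781/300)/(773/200) = 3.5226/3.865 = 0.9114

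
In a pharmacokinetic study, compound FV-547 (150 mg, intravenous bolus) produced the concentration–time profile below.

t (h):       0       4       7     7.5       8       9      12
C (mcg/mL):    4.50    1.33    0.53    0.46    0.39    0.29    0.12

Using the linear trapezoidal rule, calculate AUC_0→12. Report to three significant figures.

Trapezoidal AUC_0→12:
  [0→4]: (4.50+1.33)/2 × 4 = 11.66
  [4→7]: (1.33+0.53)/2 × 3 = 2.79
  [7→7.5]: (0.53+0.46)/2 × 0.5 = 0.2475
  [7.5→8]: (0.46+0.39)/2 × 0.5 = 0.2125
  [8→9]: (0.39+0.29)/2 × 1 = 0.34
  [9→12]: (0.29+0.12)/2 × 3 = 0.615
  Sum = 15.865 mcg/mL·h

AUC = 15.9 mcg/mL·h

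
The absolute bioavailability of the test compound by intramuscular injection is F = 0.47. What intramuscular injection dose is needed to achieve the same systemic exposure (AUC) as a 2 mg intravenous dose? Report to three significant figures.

For equal systemic exposure: F × D_ev = D_iv
D_ev = D_iv / F = 2 / 0.47 = 4.25532 mg

D_intramuscular = 4.26 mg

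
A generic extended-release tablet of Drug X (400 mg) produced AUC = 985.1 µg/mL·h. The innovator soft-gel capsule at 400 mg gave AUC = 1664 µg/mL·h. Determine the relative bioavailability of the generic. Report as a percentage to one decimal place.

F_rel = 59.2%

F_rel = (AUC_test/D_test) / (AUC_ref/D_ref)
      = (985.1/400) / (1664/400)
      = 2.46275 / 4.16 = 0.5920 = 59.20%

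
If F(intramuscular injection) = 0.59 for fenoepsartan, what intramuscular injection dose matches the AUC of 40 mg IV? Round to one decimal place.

D_intramuscular = 67.8 mg

For equal systemic exposure: F × D_ev = D_iv
D_ev = D_iv / F = 40 / 0.59 = 67.7966 mg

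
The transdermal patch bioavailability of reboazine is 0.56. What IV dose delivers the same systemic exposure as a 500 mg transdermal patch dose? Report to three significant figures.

D_iv = 280 mg

Systemic exposure from an extravascular dose = F × D_ev, so the equivalent IV dose is F × D_ev.
D_iv = F × D_ev = 0.56 × 500 = 280 mg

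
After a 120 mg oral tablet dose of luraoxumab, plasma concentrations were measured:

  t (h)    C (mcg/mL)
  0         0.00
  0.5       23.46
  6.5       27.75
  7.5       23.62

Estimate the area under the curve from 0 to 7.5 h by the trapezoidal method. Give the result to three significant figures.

Trapezoidal AUC_0→7.5:
  [0→0.5]: (0.00+23.46)/2 × 0.5 = 5.865
  [0.5→6.5]: (23.46+27.75)/2 × 6 = 153.63
  [6.5→7.5]: (27.75+23.62)/2 × 1 = 25.685
  Sum = 185.18 mcg/mL·h

AUC = 185 mcg/mL·h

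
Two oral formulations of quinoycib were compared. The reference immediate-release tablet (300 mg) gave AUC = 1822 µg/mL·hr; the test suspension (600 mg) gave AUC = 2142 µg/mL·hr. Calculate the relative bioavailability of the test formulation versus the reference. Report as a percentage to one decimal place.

F_rel = 58.8%

F_rel = (AUC_test/D_test) / (AUC_ref/D_ref)
      = (2142/600) / (1822/300)
      = 3.57 / 6.07333 = 0.5878 = 58.78%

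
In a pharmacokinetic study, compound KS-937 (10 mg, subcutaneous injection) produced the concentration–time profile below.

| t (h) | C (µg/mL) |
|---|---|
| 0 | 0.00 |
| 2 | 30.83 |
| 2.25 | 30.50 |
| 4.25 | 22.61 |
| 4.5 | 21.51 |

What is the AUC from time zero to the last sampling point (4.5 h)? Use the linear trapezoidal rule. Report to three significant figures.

Trapezoidal AUC_0→4.5:
  [0→2]: (0.00+30.83)/2 × 2 = 30.83
  [2→2.25]: (30.83+30.50)/2 × 0.25 = 7.66625
  [2.25→4.25]: (30.50+22.61)/2 × 2 = 53.11
  [4.25→4.5]: (22.61+21.51)/2 × 0.25 = 5.515
  Sum = 97.12125 µg/mL·h

AUC = 97.1 µg/mL·h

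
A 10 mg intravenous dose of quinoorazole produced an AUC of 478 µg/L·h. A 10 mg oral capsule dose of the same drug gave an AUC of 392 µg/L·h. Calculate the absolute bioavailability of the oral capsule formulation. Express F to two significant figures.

F = 0.82

F = (AUC_ev / D_ev) / (AUC_iv / D_iv)
  = (392/10) / (478/10)
  = 39.2 / 47.8 = 0.8201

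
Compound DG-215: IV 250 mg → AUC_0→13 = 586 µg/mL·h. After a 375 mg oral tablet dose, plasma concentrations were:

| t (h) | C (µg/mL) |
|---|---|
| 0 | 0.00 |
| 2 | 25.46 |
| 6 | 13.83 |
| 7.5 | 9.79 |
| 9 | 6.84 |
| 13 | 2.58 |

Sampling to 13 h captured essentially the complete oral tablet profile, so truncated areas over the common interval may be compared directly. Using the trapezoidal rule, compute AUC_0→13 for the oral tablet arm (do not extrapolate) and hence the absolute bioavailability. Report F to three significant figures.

F = 0.174

Trapezoidal AUC_0→13 (oral tablet):
  [0→2]: (0.00+25.46)/2 × 2 = 25.46
  [2→6]: (25.46+13.83)/2 × 4 = 78.58
  [6→7.5]: (13.83+9.79)/2 × 1.5 = 17.715
  [7.5→9]: (9.79+6.84)/2 × 1.5 = 12.4725
  [9→13]: (6.84+2.58)/2 × 4 = 18.84
  Sum = 153.0675 µg/mL·h
F = (AUC_ev/D_ev)/(AUC_iv/D_iv) = (153.0675/375)/(586/250) = 0.40818/2.344 = 0.1741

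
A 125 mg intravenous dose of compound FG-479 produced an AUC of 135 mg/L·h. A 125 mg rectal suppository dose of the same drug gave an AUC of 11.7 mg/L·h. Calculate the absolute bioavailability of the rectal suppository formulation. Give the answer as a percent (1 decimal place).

F = (AUC_ev / D_ev) / (AUC_iv / D_iv)
  = (11.7/125) / (135/125)
  = 0.0936 / 1.08 = 0.0867
  = 8.67%

F = 8.7%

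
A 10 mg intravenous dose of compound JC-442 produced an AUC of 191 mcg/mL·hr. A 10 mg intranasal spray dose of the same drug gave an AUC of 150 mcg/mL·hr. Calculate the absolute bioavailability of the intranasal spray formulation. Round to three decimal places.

F = (AUC_ev / D_ev) / (AUC_iv / D_iv)
  = (150/10) / (191/10)
  = 15 / 19.1 = 0.7853

F = 0.785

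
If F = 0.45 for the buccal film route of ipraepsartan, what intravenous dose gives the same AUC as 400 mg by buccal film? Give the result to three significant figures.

Systemic exposure from an extravascular dose = F × D_ev, so the equivalent IV dose is F × D_ev.
D_iv = F × D_ev = 0.45 × 400 = 180 mg

D_iv = 180 mg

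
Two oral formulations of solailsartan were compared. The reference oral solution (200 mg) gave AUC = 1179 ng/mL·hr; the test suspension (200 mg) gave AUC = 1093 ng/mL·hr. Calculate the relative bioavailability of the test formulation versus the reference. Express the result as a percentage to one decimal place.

F_rel = 92.7%

F_rel = (AUC_test/D_test) / (AUC_ref/D_ref)
      = (1093/200) / (1179/200)
      = 5.465 / 5.895 = 0.9271 = 92.71%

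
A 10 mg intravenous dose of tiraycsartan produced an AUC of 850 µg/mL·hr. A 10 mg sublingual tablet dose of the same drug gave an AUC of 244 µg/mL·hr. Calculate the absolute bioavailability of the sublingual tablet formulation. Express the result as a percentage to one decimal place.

F = (AUC_ev / D_ev) / (AUC_iv / D_iv)
  = (244/10) / (850/10)
  = 24.4 / 85 = 0.2871
  = 28.71%

F = 28.7%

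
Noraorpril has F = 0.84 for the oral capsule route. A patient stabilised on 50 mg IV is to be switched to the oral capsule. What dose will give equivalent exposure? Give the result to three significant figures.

For equal systemic exposure: F × D_ev = D_iv
D_ev = D_iv / F = 50 / 0.84 = 59.5238 mg

D_oral = 59.5 mg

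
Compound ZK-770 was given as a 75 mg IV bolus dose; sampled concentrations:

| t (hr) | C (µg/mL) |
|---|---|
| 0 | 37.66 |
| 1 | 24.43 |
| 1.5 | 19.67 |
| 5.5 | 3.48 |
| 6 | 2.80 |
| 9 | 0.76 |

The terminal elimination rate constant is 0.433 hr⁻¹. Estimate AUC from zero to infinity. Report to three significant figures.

Trapezoidal AUC_0→9:
  [0→1]: (37.66+24.43)/2 × 1 = 31.045
  [1→1.5]: (24.43+19.67)/2 × 0.5 = 11.025
  [1.5→5.5]: (19.67+3.48)/2 × 4 = 46.3
  [5.5→6]: (3.48+2.80)/2 × 0.5 = 1.57
  [6→9]: (2.80+0.76)/2 × 3 = 5.34
  Sum = 95.28 µg/mL·hr
Extrapolated tail: C_last / k_e = 0.76 / 0.433 = 1.755
AUC_0→∞ = 95.28 + 1.755 = 97.035 µg/mL·hr

AUC = 97.0 µg/mL·hr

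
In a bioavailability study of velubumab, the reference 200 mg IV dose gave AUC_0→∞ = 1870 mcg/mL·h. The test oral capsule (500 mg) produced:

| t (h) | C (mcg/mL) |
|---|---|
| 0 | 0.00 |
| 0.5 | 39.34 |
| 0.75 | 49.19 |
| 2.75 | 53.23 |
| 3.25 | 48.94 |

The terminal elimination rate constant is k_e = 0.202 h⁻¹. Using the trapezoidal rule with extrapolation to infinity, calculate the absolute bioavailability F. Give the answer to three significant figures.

Trapezoidal AUC_0→3.25 (oral capsule):
  [0→0.5]: (0.00+39.34)/2 × 0.5 = 9.835
  [0.5→0.75]: (39.34+49.19)/2 × 0.25 = 11.06625
  [0.75→2.75]: (49.19+53.23)/2 × 2 = 102.42
  [2.75→3.25]: (53.23+48.94)/2 × 0.5 = 25.5425
  Sum = 148.86375 mcg/mL·h
Tail: C_last/k_e = 48.94/0.202 = 242.277
AUC_0→∞ (oral capsule) = 148.86375 + 242.277 = 391.14075 mcg/mL·h
F = (AUC_ev/D_ev)/(AUC_iv/D_iv) = (391.14075/500)/(1870/200) = 0.7822815/9.35 = 0.0837

F = 0.0837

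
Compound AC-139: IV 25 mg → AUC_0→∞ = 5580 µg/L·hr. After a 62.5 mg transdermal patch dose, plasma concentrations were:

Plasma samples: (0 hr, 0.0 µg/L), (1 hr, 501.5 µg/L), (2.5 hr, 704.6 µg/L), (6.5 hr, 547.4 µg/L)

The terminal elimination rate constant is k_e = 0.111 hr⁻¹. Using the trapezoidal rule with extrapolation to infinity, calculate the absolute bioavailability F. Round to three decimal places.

F = 0.616

Trapezoidal AUC_0→6.5 (transdermal patch):
  [0→1]: (0.0+501.5)/2 × 1 = 250.75
  [1→2.5]: (501.5+704.6)/2 × 1.5 = 904.575
  [2.5→6.5]: (704.6+547.4)/2 × 4 = 2504.0
  Sum = 3659.325 µg/L·hr
Tail: C_last/k_e = 547.4/0.111 = 4931.532
AUC_0→∞ (transdermal patch) = 3659.325 + 4931.532 = 8590.857 µg/L·hr
F = (AUC_ev/D_ev)/(AUC_iv/D_iv) = (8590.857/62.5)/(5580/25) = 137.454/223.2 = 0.6158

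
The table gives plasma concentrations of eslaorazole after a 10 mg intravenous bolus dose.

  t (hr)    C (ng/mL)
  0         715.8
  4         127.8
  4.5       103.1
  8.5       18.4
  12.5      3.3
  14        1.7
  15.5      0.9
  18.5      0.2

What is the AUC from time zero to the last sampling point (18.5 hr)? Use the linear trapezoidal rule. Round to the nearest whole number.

Trapezoidal AUC_0→18.5:
  [0→4]: (715.8+127.8)/2 × 4 = 1687.2
  [4→4.5]: (127.8+103.1)/2 × 0.5 = 57.725
  [4.5→8.5]: (103.1+18.4)/2 × 4 = 243.0
  [8.5→12.5]: (18.4+3.3)/2 × 4 = 43.4
  [12.5→14]: (3.3+1.7)/2 × 1.5 = 3.75
  [14→15.5]: (1.7+0.9)/2 × 1.5 = 1.95
  [15.5→18.5]: (0.9+0.2)/2 × 3 = 1.65
  Sum = 2038.675 ng/mL·hr

AUC = 2039 ng/mL·hr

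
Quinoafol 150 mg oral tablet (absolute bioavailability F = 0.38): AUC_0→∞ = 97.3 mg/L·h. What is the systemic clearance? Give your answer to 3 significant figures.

CL = F × Dose / AUC_0→∞
   = 0.38 × 150 / 97.3 = 0.585817 L/h

CL = 0.586 L/h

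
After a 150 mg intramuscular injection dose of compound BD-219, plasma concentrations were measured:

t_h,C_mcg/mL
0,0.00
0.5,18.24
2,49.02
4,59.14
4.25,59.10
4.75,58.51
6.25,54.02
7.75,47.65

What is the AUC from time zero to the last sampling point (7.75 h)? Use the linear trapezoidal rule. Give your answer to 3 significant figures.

Trapezoidal AUC_0→7.75:
  [0→0.5]: (0.00+18.24)/2 × 0.5 = 4.56
  [0.5→2]: (18.24+49.02)/2 × 1.5 = 50.445
  [2→4]: (49.02+59.14)/2 × 2 = 108.16
  [4→4.25]: (59.14+59.10)/2 × 0.25 = 14.78
  [4.25→4.75]: (59.10+58.51)/2 × 0.5 = 29.4025
  [4.75→6.25]: (58.51+54.02)/2 × 1.5 = 84.3975
  [6.25→7.75]: (54.02+47.65)/2 × 1.5 = 76.2525
  Sum = 367.9975 mcg/mL·h

AUC = 368 mcg/mL·h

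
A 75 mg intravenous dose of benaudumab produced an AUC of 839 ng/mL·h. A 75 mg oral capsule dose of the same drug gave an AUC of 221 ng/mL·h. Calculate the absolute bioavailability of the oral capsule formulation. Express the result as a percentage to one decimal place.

F = (AUC_ev / D_ev) / (AUC_iv / D_iv)
  = (221/75) / (839/75)
  = 2.94667 / 11.1867 = 0.2634
  = 26.34%

F = 26.3%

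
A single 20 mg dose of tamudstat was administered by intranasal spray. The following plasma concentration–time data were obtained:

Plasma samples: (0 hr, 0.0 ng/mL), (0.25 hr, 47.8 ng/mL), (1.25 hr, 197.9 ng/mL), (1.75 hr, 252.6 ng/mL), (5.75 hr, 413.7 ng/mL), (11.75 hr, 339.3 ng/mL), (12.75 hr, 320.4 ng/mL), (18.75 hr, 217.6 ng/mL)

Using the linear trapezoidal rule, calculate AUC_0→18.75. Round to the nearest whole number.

Trapezoidal AUC_0→18.75:
  [0→0.25]: (0.0+47.8)/2 × 0.25 = 5.975
  [0.25→1.25]: (47.8+197.9)/2 × 1 = 122.85
  [1.25→1.75]: (197.9+252.6)/2 × 0.5 = 112.625
  [1.75→5.75]: (252.6+413.7)/2 × 4 = 1332.6
  [5.75→11.75]: (413.7+339.3)/2 × 6 = 2259.0
  [11.75→12.75]: (339.3+320.4)/2 × 1 = 329.85
  [12.75→18.75]: (320.4+217.6)/2 × 6 = 1614.0
  Sum = 5776.9 ng/mL·hr

AUC = 5777 ng/mL·hr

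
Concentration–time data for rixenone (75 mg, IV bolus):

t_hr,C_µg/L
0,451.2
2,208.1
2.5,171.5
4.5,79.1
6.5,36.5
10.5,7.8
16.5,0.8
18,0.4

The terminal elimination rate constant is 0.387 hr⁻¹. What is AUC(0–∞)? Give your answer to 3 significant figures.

AUC = 1240 µg/L·hr

Trapezoidal AUC_0→18:
  [0→2]: (451.2+208.1)/2 × 2 = 659.3
  [2→2.5]: (208.1+171.5)/2 × 0.5 = 94.9
  [2.5→4.5]: (171.5+79.1)/2 × 2 = 250.6
  [4.5→6.5]: (79.1+36.5)/2 × 2 = 115.6
  [6.5→10.5]: (36.5+7.8)/2 × 4 = 88.6
  [10.5→16.5]: (7.8+0.8)/2 × 6 = 25.8
  [16.5→18]: (0.8+0.4)/2 × 1.5 = 0.9
  Sum = 1235.7 µg/L·hr
Extrapolated tail: C_last / k_e = 0.4 / 0.387 = 1.034
AUC_0→∞ = 1235.7 + 1.034 = 1236.734 µg/L·hr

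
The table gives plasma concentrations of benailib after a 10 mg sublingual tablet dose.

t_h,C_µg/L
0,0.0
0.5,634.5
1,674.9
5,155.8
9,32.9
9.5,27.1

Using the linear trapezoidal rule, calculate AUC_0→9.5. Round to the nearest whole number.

AUC = 2540 µg/L·h

Trapezoidal AUC_0→9.5:
  [0→0.5]: (0.0+634.5)/2 × 0.5 = 158.625
  [0.5→1]: (634.5+674.9)/2 × 0.5 = 327.35
  [1→5]: (674.9+155.8)/2 × 4 = 1661.4
  [5→9]: (155.8+32.9)/2 × 4 = 377.4
  [9→9.5]: (32.9+27.1)/2 × 0.5 = 15.0
  Sum = 2539.775 µg/L·h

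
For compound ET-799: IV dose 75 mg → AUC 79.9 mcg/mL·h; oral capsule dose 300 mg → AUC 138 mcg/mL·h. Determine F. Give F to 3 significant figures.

F = (AUC_ev / D_ev) / (AUC_iv / D_iv)
  = (138/300) / (79.9/75)
  = 0.46 / 1.06533 = 0.4318

F = 0.432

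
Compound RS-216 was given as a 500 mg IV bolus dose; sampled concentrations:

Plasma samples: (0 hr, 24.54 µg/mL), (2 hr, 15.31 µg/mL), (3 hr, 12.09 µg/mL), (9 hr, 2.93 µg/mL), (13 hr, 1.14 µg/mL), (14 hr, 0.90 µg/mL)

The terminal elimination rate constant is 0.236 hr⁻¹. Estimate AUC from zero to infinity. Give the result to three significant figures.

AUC = 112 µg/mL·hr

Trapezoidal AUC_0→14:
  [0→2]: (24.54+15.31)/2 × 2 = 39.85
  [2→3]: (15.31+12.09)/2 × 1 = 13.7
  [3→9]: (12.09+2.93)/2 × 6 = 45.06
  [9→13]: (2.93+1.14)/2 × 4 = 8.14
  [13→14]: (1.14+0.90)/2 × 1 = 1.02
  Sum = 107.77 µg/mL·hr
Extrapolated tail: C_last / k_e = 0.90 / 0.236 = 3.814
AUC_0→∞ = 107.77 + 3.814 = 111.584 µg/mL·hr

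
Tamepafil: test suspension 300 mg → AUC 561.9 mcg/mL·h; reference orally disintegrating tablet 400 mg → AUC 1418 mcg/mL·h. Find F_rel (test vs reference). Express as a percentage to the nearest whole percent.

F_rel = (AUC_test/D_test) / (AUC_ref/D_ref)
      = (561.9/300) / (1418/400)
      = 1.873 / 3.545 = 0.5283 = 52.83%

F_rel = 53%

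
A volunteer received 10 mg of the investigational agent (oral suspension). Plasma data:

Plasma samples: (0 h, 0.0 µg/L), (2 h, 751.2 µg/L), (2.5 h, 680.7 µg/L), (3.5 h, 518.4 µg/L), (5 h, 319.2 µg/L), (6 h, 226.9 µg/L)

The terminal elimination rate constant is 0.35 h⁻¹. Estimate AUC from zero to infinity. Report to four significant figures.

AUC = 3258 µg/L·h

Trapezoidal AUC_0→6:
  [0→2]: (0.0+751.2)/2 × 2 = 751.2
  [2→2.5]: (751.2+680.7)/2 × 0.5 = 357.975
  [2.5→3.5]: (680.7+518.4)/2 × 1 = 599.55
  [3.5→5]: (518.4+319.2)/2 × 1.5 = 628.2
  [5→6]: (319.2+226.9)/2 × 1 = 273.05
  Sum = 2609.975 µg/L·h
Extrapolated tail: C_last / k_e = 226.9 / 0.35 = 648.286
AUC_0→∞ = 2609.975 + 648.286 = 3258.261 µg/L·h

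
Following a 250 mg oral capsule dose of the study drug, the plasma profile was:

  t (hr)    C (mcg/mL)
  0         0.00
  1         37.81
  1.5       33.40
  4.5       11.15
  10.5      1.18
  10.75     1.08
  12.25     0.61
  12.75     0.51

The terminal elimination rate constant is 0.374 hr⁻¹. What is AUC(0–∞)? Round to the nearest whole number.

Trapezoidal AUC_0→12.75:
  [0→1]: (0.00+37.81)/2 × 1 = 18.905
  [1→1.5]: (37.81+33.40)/2 × 0.5 = 17.8025
  [1.5→4.5]: (33.40+11.15)/2 × 3 = 66.825
  [4.5→10.5]: (11.15+1.18)/2 × 6 = 36.99
  [10.5→10.75]: (1.18+1.08)/2 × 0.25 = 0.2825
  [10.75→12.25]: (1.08+0.61)/2 × 1.5 = 1.2675
  [12.25→12.75]: (0.61+0.51)/2 × 0.5 = 0.28
  Sum = 142.3525 mcg/mL·hr
Extrapolated tail: C_last / k_e = 0.51 / 0.374 = 1.364
AUC_0→∞ = 142.3525 + 1.364 = 143.7165 mcg/mL·hr

AUC = 144 mcg/mL·hr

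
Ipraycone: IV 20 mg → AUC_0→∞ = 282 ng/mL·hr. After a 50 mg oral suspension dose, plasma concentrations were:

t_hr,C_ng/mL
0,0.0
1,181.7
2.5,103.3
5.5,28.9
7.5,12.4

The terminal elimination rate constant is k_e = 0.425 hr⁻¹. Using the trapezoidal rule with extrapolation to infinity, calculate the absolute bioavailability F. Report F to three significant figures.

F = 0.813

Trapezoidal AUC_0→7.5 (oral suspension):
  [0→1]: (0.0+181.7)/2 × 1 = 90.85
  [1→2.5]: (181.7+103.3)/2 × 1.5 = 213.75
  [2.5→5.5]: (103.3+28.9)/2 × 3 = 198.3
  [5.5→7.5]: (28.9+12.4)/2 × 2 = 41.3
  Sum = 544.2 ng/mL·hr
Tail: C_last/k_e = 12.4/0.425 = 29.176
AUC_0→∞ (oral suspension) = 544.2 + 29.176 = 573.376 ng/mL·hr
F = (AUC_ev/D_ev)/(AUC_iv/D_iv) = (573.376/50)/(282/20) = 11.46752/14.1 = 0.8133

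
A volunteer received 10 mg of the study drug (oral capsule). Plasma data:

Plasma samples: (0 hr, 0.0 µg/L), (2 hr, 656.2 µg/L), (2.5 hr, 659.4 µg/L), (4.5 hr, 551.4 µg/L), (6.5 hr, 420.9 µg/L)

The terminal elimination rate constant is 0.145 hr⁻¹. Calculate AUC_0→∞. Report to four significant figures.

Trapezoidal AUC_0→6.5:
  [0→2]: (0.0+656.2)/2 × 2 = 656.2
  [2→2.5]: (656.2+659.4)/2 × 0.5 = 328.9
  [2.5→4.5]: (659.4+551.4)/2 × 2 = 1210.8
  [4.5→6.5]: (551.4+420.9)/2 × 2 = 972.3
  Sum = 3168.2 µg/L·hr
Extrapolated tail: C_last / k_e = 420.9 / 0.145 = 2902.759
AUC_0→∞ = 3168.2 + 2902.759 = 6070.959 µg/L·hr

AUC = 6071 µg/L·hr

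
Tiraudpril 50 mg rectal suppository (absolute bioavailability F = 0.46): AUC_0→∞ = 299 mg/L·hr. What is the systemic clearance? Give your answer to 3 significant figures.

CL = 0.0769 L/hr

CL = F × Dose / AUC_0→∞
   = 0.46 × 50 / 299 = 0.0769231 L/hr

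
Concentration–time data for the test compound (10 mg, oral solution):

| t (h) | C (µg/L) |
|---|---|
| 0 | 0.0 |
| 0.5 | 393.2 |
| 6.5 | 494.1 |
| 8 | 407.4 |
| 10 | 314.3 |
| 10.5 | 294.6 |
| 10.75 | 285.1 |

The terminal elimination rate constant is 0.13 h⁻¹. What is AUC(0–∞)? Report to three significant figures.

AUC = 6580 µg/L·h

Trapezoidal AUC_0→10.75:
  [0→0.5]: (0.0+393.2)/2 × 0.5 = 98.3
  [0.5→6.5]: (393.2+494.1)/2 × 6 = 2661.9
  [6.5→8]: (494.1+407.4)/2 × 1.5 = 676.125
  [8→10]: (407.4+314.3)/2 × 2 = 721.7
  [10→10.5]: (314.3+294.6)/2 × 0.5 = 152.225
  [10.5→10.75]: (294.6+285.1)/2 × 0.25 = 72.4625
  Sum = 4382.7125 µg/L·h
Extrapolated tail: C_last / k_e = 285.1 / 0.13 = 2193.077
AUC_0→∞ = 4382.7125 + 2193.077 = 6575.7895 µg/L·h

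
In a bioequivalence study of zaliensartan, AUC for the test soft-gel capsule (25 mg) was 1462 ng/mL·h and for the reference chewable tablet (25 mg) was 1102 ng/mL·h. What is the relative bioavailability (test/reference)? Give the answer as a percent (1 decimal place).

F_rel = (AUC_test/D_test) / (AUC_ref/D_ref)
      = (1462/25) / (1102/25)
      = 58.48 / 44.08 = 1.3267 = 132.67%

F_rel = 132.7%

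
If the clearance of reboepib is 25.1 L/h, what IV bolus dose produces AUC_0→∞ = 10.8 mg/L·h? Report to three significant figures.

Dose_iv = CL × AUC_0→∞
     = 25.1 × 10.8 = 271.08 mg

Dose = 271 mg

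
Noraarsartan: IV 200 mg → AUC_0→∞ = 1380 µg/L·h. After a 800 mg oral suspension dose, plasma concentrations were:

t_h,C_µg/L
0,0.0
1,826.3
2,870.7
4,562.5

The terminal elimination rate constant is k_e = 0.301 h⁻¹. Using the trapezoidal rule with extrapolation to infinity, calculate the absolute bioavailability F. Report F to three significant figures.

Trapezoidal AUC_0→4 (oral suspension):
  [0→1]: (0.0+826.3)/2 × 1 = 413.15
  [1→2]: (826.3+870.7)/2 × 1 = 848.5
  [2→4]: (870.7+562.5)/2 × 2 = 1433.2
  Sum = 2694.85 µg/L·h
Tail: C_last/k_e = 562.5/0.301 = 1868.771
AUC_0→∞ (oral suspension) = 2694.85 + 1868.771 = 4563.621 µg/L·h
F = (AUC_ev/D_ev)/(AUC_iv/D_iv) = (4563.621/800)/(1380/200) = 5.70453/6.9 = 0.8267

F = 0.827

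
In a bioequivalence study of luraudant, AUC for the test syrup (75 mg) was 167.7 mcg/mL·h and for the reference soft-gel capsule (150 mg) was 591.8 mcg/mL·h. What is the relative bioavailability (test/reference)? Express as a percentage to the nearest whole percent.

F_rel = (AUC_test/D_test) / (AUC_ref/D_ref)
      = (167.7/75) / (591.8/150)
      = 2.236 / 3.94533 = 0.5667 = 56.67%

F_rel = 57%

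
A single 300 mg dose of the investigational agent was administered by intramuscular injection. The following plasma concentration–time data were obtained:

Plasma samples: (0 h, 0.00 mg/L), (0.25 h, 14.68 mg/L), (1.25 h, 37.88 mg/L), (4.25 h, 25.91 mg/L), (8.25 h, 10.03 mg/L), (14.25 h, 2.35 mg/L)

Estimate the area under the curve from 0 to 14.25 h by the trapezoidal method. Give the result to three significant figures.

Trapezoidal AUC_0→14.25:
  [0→0.25]: (0.00+14.68)/2 × 0.25 = 1.835
  [0.25→1.25]: (14.68+37.88)/2 × 1 = 26.28
  [1.25→4.25]: (37.88+25.91)/2 × 3 = 95.685
  [4.25→8.25]: (25.91+10.03)/2 × 4 = 71.88
  [8.25→14.25]: (10.03+2.35)/2 × 6 = 37.14
  Sum = 232.82 mg/L·h

AUC = 233 mg/L·h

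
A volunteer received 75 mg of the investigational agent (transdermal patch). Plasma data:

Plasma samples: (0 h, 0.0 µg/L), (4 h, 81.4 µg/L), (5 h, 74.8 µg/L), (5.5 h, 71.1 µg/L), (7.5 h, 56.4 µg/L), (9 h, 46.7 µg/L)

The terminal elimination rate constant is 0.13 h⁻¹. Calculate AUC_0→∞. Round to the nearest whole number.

AUC = 841 µg/L·h

Trapezoidal AUC_0→9:
  [0→4]: (0.0+81.4)/2 × 4 = 162.8
  [4→5]: (81.4+74.8)/2 × 1 = 78.1
  [5→5.5]: (74.8+71.1)/2 × 0.5 = 36.475
  [5.5→7.5]: (71.1+56.4)/2 × 2 = 127.5
  [7.5→9]: (56.4+46.7)/2 × 1.5 = 77.325
  Sum = 482.2 µg/L·h
Extrapolated tail: C_last / k_e = 46.7 / 0.13 = 359.231
AUC_0→∞ = 482.2 + 359.231 = 841.431 µg/L·h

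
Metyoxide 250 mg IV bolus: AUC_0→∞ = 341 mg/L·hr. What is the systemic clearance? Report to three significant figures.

CL = Dose_iv / AUC_0→∞
   = 250 / 341 = 0.733138 L/hr

CL = 0.733 L/hr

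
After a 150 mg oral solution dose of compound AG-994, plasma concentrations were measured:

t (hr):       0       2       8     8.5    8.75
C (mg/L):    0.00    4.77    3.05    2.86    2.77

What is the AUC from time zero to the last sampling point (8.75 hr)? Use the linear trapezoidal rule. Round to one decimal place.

Trapezoidal AUC_0→8.75:
  [0→2]: (0.00+4.77)/2 × 2 = 4.77
  [2→8]: (4.77+3.05)/2 × 6 = 23.46
  [8→8.5]: (3.05+2.86)/2 × 0.5 = 1.4775
  [8.5→8.75]: (2.86+2.77)/2 × 0.25 = 0.70375
  Sum = 30.41125 mg/L·hr

AUC = 30.4 mg/L·hr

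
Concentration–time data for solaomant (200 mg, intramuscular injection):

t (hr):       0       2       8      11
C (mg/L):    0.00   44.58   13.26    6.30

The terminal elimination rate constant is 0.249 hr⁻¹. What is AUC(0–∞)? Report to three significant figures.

AUC = 273 mg/L·hr

Trapezoidal AUC_0→11:
  [0→2]: (0.00+44.58)/2 × 2 = 44.58
  [2→8]: (44.58+13.26)/2 × 6 = 173.52
  [8→11]: (13.26+6.30)/2 × 3 = 29.34
  Sum = 247.44 mg/L·hr
Extrapolated tail: C_last / k_e = 6.30 / 0.249 = 25.301
AUC_0→∞ = 247.44 + 25.301 = 272.741 mg/L·hr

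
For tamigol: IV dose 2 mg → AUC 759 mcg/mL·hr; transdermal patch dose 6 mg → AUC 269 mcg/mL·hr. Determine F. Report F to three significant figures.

F = 0.118

F = (AUC_ev / D_ev) / (AUC_iv / D_iv)
  = (269/6) / (759/2)
  = 44.8333 / 379.5 = 0.1181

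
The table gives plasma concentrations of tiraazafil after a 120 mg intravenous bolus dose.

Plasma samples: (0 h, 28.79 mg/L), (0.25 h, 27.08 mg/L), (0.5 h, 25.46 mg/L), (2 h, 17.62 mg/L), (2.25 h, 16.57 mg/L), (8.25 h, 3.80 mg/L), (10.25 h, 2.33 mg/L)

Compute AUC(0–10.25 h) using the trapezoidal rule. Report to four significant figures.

AUC = 117.4 mg/L·h

Trapezoidal AUC_0→10.25:
  [0→0.25]: (28.79+27.08)/2 × 0.25 = 6.98375
  [0.25→0.5]: (27.08+25.46)/2 × 0.25 = 6.5675
  [0.5→2]: (25.46+17.62)/2 × 1.5 = 32.31
  [2→2.25]: (17.62+16.57)/2 × 0.25 = 4.27375
  [2.25→8.25]: (16.57+3.80)/2 × 6 = 61.11
  [8.25→10.25]: (3.80+2.33)/2 × 2 = 6.13
  Sum = 117.375 mg/L·h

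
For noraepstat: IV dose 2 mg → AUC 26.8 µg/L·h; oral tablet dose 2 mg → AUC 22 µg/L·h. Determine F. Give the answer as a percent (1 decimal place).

F = (AUC_ev / D_ev) / (AUC_iv / D_iv)
  = (22/2) / (26.8/2)
  = 11 / 13.4 = 0.8209
  = 82.09%

F = 82.1%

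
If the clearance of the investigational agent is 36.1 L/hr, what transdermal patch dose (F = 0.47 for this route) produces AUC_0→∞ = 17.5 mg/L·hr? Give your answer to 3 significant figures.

Dose = 1340 mg

Dose = CL × AUC_0→∞ / F
     = 36.1 × 17.5 / 0.47 = 1344.15 mg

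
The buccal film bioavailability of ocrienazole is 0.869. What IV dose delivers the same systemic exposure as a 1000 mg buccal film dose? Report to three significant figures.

Systemic exposure from an extravascular dose = F × D_ev, so the equivalent IV dose is F × D_ev.
D_iv = F × D_ev = 0.869 × 1000 = 869 mg

D_iv = 869 mg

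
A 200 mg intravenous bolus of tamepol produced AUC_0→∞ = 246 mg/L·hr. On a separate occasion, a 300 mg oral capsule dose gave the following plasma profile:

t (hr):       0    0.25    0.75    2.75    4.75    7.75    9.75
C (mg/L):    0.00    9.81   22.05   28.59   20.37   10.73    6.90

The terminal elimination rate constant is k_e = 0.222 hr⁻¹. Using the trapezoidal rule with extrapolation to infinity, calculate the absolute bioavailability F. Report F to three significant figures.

F = 0.553

Trapezoidal AUC_0→9.75 (oral capsule):
  [0→0.25]: (0.00+9.81)/2 × 0.25 = 1.22625
  [0.25→0.75]: (9.81+22.05)/2 × 0.5 = 7.965
  [0.75→2.75]: (22.05+28.59)/2 × 2 = 50.64
  [2.75→4.75]: (28.59+20.37)/2 × 2 = 48.96
  [4.75→7.75]: (20.37+10.73)/2 × 3 = 46.65
  [7.75→9.75]: (10.73+6.90)/2 × 2 = 17.63
  Sum = 173.07125 mg/L·hr
Tail: C_last/k_e = 6.90/0.222 = 31.081
AUC_0→∞ (oral capsule) = 173.07125 + 31.081 = 204.15225 mg/L·hr
F = (AUC_ev/D_ev)/(AUC_iv/D_iv) = (204.15225/300)/(246/200) = 0.6805075/1.23 = 0.5533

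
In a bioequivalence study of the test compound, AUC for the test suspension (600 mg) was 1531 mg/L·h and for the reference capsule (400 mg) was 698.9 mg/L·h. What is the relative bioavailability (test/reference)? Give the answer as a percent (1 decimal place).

F_rel = 146.0%

F_rel = (AUC_test/D_test) / (AUC_ref/D_ref)
      = (1531/600) / (698.9/400)
      = 2.55167 / 1.74725 = 1.4604 = 146.04%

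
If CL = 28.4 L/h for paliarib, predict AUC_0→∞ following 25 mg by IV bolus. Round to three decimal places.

AUC_0→∞ = Dose_iv / CL
        = 25 / 28.4 = 0.880282 mg/L·h

AUC = 0.880 mg/L·h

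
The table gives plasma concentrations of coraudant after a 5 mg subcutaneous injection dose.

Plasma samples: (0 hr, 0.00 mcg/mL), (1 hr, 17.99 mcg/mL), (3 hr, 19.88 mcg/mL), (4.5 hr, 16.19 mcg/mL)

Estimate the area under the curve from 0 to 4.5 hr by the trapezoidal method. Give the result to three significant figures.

Trapezoidal AUC_0→4.5:
  [0→1]: (0.00+17.99)/2 × 1 = 8.995
  [1→3]: (17.99+19.88)/2 × 2 = 37.87
  [3→4.5]: (19.88+16.19)/2 × 1.5 = 27.0525
  Sum = 73.9175 mcg/mL·hr

AUC = 73.9 mcg/mL·hr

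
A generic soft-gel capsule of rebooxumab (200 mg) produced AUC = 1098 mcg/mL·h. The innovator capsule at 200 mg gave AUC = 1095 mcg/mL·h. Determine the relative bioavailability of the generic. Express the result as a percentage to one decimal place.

F_rel = 100.3%

F_rel = (AUC_test/D_test) / (AUC_ref/D_ref)
      = (1098/200) / (1095/200)
      = 5.49 / 5.475 = 1.0027 = 100.27%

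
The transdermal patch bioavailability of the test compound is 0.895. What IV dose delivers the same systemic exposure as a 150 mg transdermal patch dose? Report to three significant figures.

Systemic exposure from an extravascular dose = F × D_ev, so the equivalent IV dose is F × D_ev.
D_iv = F × D_ev = 0.895 × 150 = 134.25 mg

D_iv = 134 mg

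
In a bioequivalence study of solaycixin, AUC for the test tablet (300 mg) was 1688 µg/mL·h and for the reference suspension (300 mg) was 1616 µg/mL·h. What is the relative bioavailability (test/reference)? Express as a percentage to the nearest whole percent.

F_rel = (AUC_test/D_test) / (AUC_ref/D_ref)
      = (1688/300) / (1616/300)
      = 5.62667 / 5.38667 = 1.0446 = 104.46%

F_rel = 104%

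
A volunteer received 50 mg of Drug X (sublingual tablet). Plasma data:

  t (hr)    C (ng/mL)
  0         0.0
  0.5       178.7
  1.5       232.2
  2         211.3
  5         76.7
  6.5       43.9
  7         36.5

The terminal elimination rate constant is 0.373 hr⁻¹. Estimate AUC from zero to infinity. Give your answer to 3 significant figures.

Trapezoidal AUC_0→7:
  [0→0.5]: (0.0+178.7)/2 × 0.5 = 44.675
  [0.5→1.5]: (178.7+232.2)/2 × 1 = 205.45
  [1.5→2]: (232.2+211.3)/2 × 0.5 = 110.875
  [2→5]: (211.3+76.7)/2 × 3 = 432.0
  [5→6.5]: (76.7+43.9)/2 × 1.5 = 90.45
  [6.5→7]: (43.9+36.5)/2 × 0.5 = 20.1
  Sum = 903.55 ng/mL·hr
Extrapolated tail: C_last / k_e = 36.5 / 0.373 = 97.855
AUC_0→∞ = 903.55 + 97.855 = 1001.405 ng/mL·hr

AUC = 1000 ng/mL·hr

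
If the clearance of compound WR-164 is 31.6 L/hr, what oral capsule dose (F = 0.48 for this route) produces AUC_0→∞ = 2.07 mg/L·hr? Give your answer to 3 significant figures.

Dose = CL × AUC_0→∞ / F
     = 31.6 × 2.07 / 0.48 = 136.275 mg

Dose = 136 mg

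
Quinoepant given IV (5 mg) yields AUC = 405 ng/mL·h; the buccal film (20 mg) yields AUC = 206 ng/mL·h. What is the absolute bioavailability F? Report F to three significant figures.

F = 0.127

F = (AUC_ev / D_ev) / (AUC_iv / D_iv)
  = (206/20) / (405/5)
  = 10.3 / 81 = 0.1272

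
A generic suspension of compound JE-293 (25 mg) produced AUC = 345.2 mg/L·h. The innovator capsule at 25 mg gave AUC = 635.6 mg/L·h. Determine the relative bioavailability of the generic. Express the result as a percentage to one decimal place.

F_rel = 54.3%

F_rel = (AUC_test/D_test) / (AUC_ref/D_ref)
      = (345.2/25) / (635.6/25)
      = 13.808 / 25.424 = 0.5431 = 54.31%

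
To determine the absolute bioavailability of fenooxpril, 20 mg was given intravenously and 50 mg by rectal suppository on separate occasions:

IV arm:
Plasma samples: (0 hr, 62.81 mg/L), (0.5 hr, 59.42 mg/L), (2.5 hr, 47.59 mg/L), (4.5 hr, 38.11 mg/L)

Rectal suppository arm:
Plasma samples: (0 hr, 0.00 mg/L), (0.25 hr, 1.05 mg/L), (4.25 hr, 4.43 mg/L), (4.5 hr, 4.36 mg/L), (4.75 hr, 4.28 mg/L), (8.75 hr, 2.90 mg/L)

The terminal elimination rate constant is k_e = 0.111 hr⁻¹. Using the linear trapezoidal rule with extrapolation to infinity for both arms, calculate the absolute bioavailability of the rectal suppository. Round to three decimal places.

F = 0.038

Trapezoidal AUC_0→4.5 (IV):
  [0→0.5]: (62.81+59.42)/2 × 0.5 = 30.5575
  [0.5→2.5]: (59.42+47.59)/2 × 2 = 107.01
  [2.5→4.5]: (47.59+38.11)/2 × 2 = 85.7
  Sum = 223.2675 mg/L·hr
IV tail: 38.11/0.111 = 343.333; AUC_iv,0→∞ = 223.2675 + 343.333 = 566.6005 mg/L·hr
Trapezoidal AUC_0→8.75 (rectal suppository):
  [0→0.25]: (0.00+1.05)/2 × 0.25 = 0.13125
  [0.25→4.25]: (1.05+4.43)/2 × 4 = 10.96
  [4.25→4.5]: (4.43+4.36)/2 × 0.25 = 1.09875
  [4.5→4.75]: (4.36+4.28)/2 × 0.25 = 1.08
  [4.75→8.75]: (4.28+2.90)/2 × 4 = 14.36
  Sum = 27.63 mg/L·hr
rectal suppository tail: 2.90/0.111 = 26.126; AUC_ev,0→∞ = 27.63 + 26.126 = 53.756 mg/L·hr
F = (AUC_ev/D_ev)/(AUC_iv/D_iv) = (53.756/50)/(566.6005/20) = 1.07512/28.330025 = 0.0379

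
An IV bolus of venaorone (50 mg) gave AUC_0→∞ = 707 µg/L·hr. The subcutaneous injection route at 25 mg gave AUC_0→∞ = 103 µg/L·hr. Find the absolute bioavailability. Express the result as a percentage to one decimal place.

F = (AUC_ev / D_ev) / (AUC_iv / D_iv)
  = (103/25) / (707/50)
  = 4.12 / 14.14 = 0.2914
  = 29.14%

F = 29.1%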